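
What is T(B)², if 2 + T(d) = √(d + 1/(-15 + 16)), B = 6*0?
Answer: 1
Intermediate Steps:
B = 0
T(d) = -2 + √(1 + d) (T(d) = -2 + √(d + 1/(-15 + 16)) = -2 + √(d + 1/1) = -2 + √(d + 1) = -2 + √(1 + d))
T(B)² = (-2 + √(1 + 0))² = (-2 + √1)² = (-2 + 1)² = (-1)² = 1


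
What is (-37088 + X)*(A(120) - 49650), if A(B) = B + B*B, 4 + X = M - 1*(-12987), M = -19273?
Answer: 1523869140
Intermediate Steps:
X = -6290 (X = -4 + (-19273 - 1*(-12987)) = -4 + (-19273 + 12987) = -4 - 6286 = -6290)
A(B) = B + B²
(-37088 + X)*(A(120) - 49650) = (-37088 - 6290)*(120*(1 + 120) - 49650) = -43378*(120*121 - 49650) = -43378*(14520 - 49650) = -43378*(-35130) = 1523869140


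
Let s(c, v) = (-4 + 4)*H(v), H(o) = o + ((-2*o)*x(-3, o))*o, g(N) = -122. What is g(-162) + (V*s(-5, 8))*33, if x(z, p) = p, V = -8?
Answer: -122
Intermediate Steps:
H(o) = o - 2*o³ (H(o) = o + ((-2*o)*o)*o = o + (-2*o²)*o = o - 2*o³)
s(c, v) = 0 (s(c, v) = (-4 + 4)*(v - 2*v³) = 0*(v - 2*v³) = 0)
g(-162) + (V*s(-5, 8))*33 = -122 - 8*0*33 = -122 + 0*33 = -122 + 0 = -122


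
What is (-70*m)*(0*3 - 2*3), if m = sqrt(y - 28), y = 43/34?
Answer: 630*I*sqrt(3434)/17 ≈ 2171.7*I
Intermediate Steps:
y = 43/34 (y = 43*(1/34) = 43/34 ≈ 1.2647)
m = 3*I*sqrt(3434)/34 (m = sqrt(43/34 - 28) = sqrt(-909/34) = 3*I*sqrt(3434)/34 ≈ 5.1706*I)
(-70*m)*(0*3 - 2*3) = (-105*I*sqrt(3434)/17)*(0*3 - 2*3) = (-105*I*sqrt(3434)/17)*(0 - 6) = -105*I*sqrt(3434)/17*(-6) = 630*I*sqrt(3434)/17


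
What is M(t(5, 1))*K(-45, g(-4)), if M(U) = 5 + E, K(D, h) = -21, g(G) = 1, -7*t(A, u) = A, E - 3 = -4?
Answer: -84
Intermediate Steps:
E = -1 (E = 3 - 4 = -1)
t(A, u) = -A/7
M(U) = 4 (M(U) = 5 - 1 = 4)
M(t(5, 1))*K(-45, g(-4)) = 4*(-21) = -84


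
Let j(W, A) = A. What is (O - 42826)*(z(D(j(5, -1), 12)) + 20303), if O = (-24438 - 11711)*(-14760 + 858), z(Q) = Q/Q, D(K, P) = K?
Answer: 10202771613888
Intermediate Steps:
z(Q) = 1
O = 502543398 (O = -36149*(-13902) = 502543398)
(O - 42826)*(z(D(j(5, -1), 12)) + 20303) = (502543398 - 42826)*(1 + 20303) = 502500572*20304 = 10202771613888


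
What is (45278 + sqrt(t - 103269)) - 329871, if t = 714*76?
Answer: -284593 + 99*I*sqrt(5) ≈ -2.8459e+5 + 221.37*I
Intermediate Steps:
t = 54264
(45278 + sqrt(t - 103269)) - 329871 = (45278 + sqrt(54264 - 103269)) - 329871 = (45278 + sqrt(-49005)) - 329871 = (45278 + 99*I*sqrt(5)) - 329871 = -284593 + 99*I*sqrt(5)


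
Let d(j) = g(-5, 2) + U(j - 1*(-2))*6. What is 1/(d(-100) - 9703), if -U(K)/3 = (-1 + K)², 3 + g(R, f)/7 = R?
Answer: -1/186177 ≈ -5.3712e-6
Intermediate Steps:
g(R, f) = -21 + 7*R
U(K) = -3*(-1 + K)²
d(j) = -56 - 18*(1 + j)² (d(j) = (-21 + 7*(-5)) - 3*(-1 + (j - 1*(-2)))²*6 = (-21 - 35) - 3*(-1 + (j + 2))²*6 = -56 - 3*(-1 + (2 + j))²*6 = -56 - 3*(1 + j)²*6 = -56 - 18*(1 + j)²)
1/(d(-100) - 9703) = 1/((-56 - 18*(1 - 100)²) - 9703) = 1/((-56 - 18*(-99)²) - 9703) = 1/((-56 - 18*9801) - 9703) = 1/((-56 - 176418) - 9703) = 1/(-176474 - 9703) = 1/(-186177) = -1/186177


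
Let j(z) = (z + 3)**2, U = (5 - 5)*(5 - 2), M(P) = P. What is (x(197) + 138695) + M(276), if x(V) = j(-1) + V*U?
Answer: 138975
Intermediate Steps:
U = 0 (U = 0*3 = 0)
j(z) = (3 + z)**2
x(V) = 4 (x(V) = (3 - 1)**2 + V*0 = 2**2 + 0 = 4 + 0 = 4)
(x(197) + 138695) + M(276) = (4 + 138695) + 276 = 138699 + 276 = 138975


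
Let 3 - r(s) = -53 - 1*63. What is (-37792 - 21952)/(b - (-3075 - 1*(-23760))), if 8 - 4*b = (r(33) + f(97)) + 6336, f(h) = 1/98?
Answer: 23419648/8740327 ≈ 2.6795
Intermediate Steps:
f(h) = 1/98
r(s) = 119 (r(s) = 3 - (-53 - 1*63) = 3 - (-53 - 63) = 3 - 1*(-116) = 3 + 116 = 119)
b = -631807/392 (b = 2 - ((119 + 1/98) + 6336)/4 = 2 - (11663/98 + 6336)/4 = 2 - ¼*632591/98 = 2 - 632591/392 = -631807/392 ≈ -1611.8)
(-37792 - 21952)/(b - (-3075 - 1*(-23760))) = (-37792 - 21952)/(-631807/392 - (-3075 - 1*(-23760))) = -59744/(-631807/392 - (-3075 + 23760)) = -59744/(-631807/392 - 1*20685) = -59744/(-631807/392 - 20685) = -59744/(-8740327/392) = -59744*(-392/8740327) = 23419648/8740327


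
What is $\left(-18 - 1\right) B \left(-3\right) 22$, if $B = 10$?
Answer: $12540$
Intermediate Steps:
$\left(-18 - 1\right) B \left(-3\right) 22 = \left(-18 - 1\right) 10 \left(-3\right) 22 = \left(-19\right) \left(-30\right) 22 = 570 \cdot 22 = 12540$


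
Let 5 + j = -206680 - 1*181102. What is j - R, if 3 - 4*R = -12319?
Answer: -781735/2 ≈ -3.9087e+5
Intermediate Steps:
R = 6161/2 (R = ¾ - ¼*(-12319) = ¾ + 12319/4 = 6161/2 ≈ 3080.5)
j = -387787 (j = -5 + (-206680 - 1*181102) = -5 + (-206680 - 181102) = -5 - 387782 = -387787)
j - R = -387787 - 1*6161/2 = -387787 - 6161/2 = -781735/2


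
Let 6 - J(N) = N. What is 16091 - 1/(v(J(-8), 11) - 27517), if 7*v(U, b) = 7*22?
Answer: 442422046/27495 ≈ 16091.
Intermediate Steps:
J(N) = 6 - N
v(U, b) = 22 (v(U, b) = (7*22)/7 = (1/7)*154 = 22)
16091 - 1/(v(J(-8), 11) - 27517) = 16091 - 1/(22 - 27517) = 16091 - 1/(-27495) = 16091 - 1*(-1/27495) = 16091 + 1/27495 = 442422046/27495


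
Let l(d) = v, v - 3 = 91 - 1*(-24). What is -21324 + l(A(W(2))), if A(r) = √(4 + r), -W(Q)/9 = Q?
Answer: -21206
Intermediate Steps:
v = 118 (v = 3 + (91 - 1*(-24)) = 3 + (91 + 24) = 3 + 115 = 118)
W(Q) = -9*Q
l(d) = 118
-21324 + l(A(W(2))) = -21324 + 118 = -21206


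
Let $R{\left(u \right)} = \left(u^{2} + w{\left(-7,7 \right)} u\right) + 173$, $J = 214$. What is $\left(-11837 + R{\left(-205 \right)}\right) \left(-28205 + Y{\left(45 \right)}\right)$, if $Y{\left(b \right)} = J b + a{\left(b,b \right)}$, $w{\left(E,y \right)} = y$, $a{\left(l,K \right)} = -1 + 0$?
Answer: $-537329376$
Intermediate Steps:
$a{\left(l,K \right)} = -1$
$R{\left(u \right)} = 173 + u^{2} + 7 u$ ($R{\left(u \right)} = \left(u^{2} + 7 u\right) + 173 = 173 + u^{2} + 7 u$)
$Y{\left(b \right)} = -1 + 214 b$ ($Y{\left(b \right)} = 214 b - 1 = -1 + 214 b$)
$\left(-11837 + R{\left(-205 \right)}\right) \left(-28205 + Y{\left(45 \right)}\right) = \left(-11837 + \left(173 + \left(-205\right)^{2} + 7 \left(-205\right)\right)\right) \left(-28205 + \left(-1 + 214 \cdot 45\right)\right) = \left(-11837 + \left(173 + 42025 - 1435\right)\right) \left(-28205 + \left(-1 + 9630\right)\right) = \left(-11837 + 40763\right) \left(-28205 + 9629\right) = 28926 \left(-18576\right) = -537329376$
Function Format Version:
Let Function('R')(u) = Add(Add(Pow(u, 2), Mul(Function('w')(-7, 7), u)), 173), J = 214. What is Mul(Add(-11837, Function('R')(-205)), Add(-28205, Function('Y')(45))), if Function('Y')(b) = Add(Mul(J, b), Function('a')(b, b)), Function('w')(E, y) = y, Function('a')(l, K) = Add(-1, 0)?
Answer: -537329376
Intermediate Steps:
Function('a')(l, K) = -1
Function('R')(u) = Add(173, Pow(u, 2), Mul(7, u)) (Function('R')(u) = Add(Add(Pow(u, 2), Mul(7, u)), 173) = Add(173, Pow(u, 2), Mul(7, u)))
Function('Y')(b) = Add(-1, Mul(214, b)) (Function('Y')(b) = Add(Mul(214, b), -1) = Add(-1, Mul(214, b)))
Mul(Add(-11837, Function('R')(-205)), Add(-28205, Function('Y')(45))) = Mul(Add(-11837, Add(173, Pow(-205, 2), Mul(7, -205))), Add(-28205, Add(-1, Mul(214, 45)))) = Mul(Add(-11837, Add(173, 42025, -1435)), Add(-28205, Add(-1, 9630))) = Mul(Add(-11837, 40763), Add(-28205, 9629)) = Mul(28926, -18576) = -537329376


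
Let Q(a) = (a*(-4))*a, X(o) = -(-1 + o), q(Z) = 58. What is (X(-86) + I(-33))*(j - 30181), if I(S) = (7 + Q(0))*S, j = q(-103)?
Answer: 4337712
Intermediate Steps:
j = 58
X(o) = 1 - o
Q(a) = -4*a**2 (Q(a) = (-4*a)*a = -4*a**2)
I(S) = 7*S (I(S) = (7 - 4*0**2)*S = (7 - 4*0)*S = (7 + 0)*S = 7*S)
(X(-86) + I(-33))*(j - 30181) = ((1 - 1*(-86)) + 7*(-33))*(58 - 30181) = ((1 + 86) - 231)*(-30123) = (87 - 231)*(-30123) = -144*(-30123) = 4337712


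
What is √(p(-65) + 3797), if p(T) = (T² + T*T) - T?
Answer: 18*√38 ≈ 110.96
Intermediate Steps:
p(T) = -T + 2*T² (p(T) = (T² + T²) - T = 2*T² - T = -T + 2*T²)
√(p(-65) + 3797) = √(-65*(-1 + 2*(-65)) + 3797) = √(-65*(-1 - 130) + 3797) = √(-65*(-131) + 3797) = √(8515 + 3797) = √12312 = 18*√38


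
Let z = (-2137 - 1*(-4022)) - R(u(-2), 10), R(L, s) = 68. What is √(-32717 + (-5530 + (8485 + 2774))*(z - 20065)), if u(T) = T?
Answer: 3*I*√11619501 ≈ 10226.0*I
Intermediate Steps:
z = 1817 (z = (-2137 - 1*(-4022)) - 1*68 = (-2137 + 4022) - 68 = 1885 - 68 = 1817)
√(-32717 + (-5530 + (8485 + 2774))*(z - 20065)) = √(-32717 + (-5530 + (8485 + 2774))*(1817 - 20065)) = √(-32717 + (-5530 + 11259)*(-18248)) = √(-32717 + 5729*(-18248)) = √(-32717 - 104542792) = √(-104575509) = 3*I*√11619501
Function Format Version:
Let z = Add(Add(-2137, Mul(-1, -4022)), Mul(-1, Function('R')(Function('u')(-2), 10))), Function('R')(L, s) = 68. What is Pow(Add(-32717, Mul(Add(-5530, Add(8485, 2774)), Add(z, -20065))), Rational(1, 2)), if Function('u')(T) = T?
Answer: Mul(3, I, Pow(11619501, Rational(1, 2))) ≈ Mul(10226., I)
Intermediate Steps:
z = 1817 (z = Add(Add(-2137, Mul(-1, -4022)), Mul(-1, 68)) = Add(Add(-2137, 4022), -68) = Add(1885, -68) = 1817)
Pow(Add(-32717, Mul(Add(-5530, Add(8485, 2774)), Add(z, -20065))), Rational(1, 2)) = Pow(Add(-32717, Mul(Add(-5530, Add(8485, 2774)), Add(1817, -20065))), Rational(1, 2)) = Pow(Add(-32717, Mul(Add(-5530, 11259), -18248)), Rational(1, 2)) = Pow(Add(-32717, Mul(5729, -18248)), Rational(1, 2)) = Pow(Add(-32717, -104542792), Rational(1, 2)) = Pow(-104575509, Rational(1, 2)) = Mul(3, I, Pow(11619501, Rational(1, 2)))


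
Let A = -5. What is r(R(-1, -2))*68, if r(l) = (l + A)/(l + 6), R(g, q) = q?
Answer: -119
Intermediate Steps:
r(l) = (-5 + l)/(6 + l) (r(l) = (l - 5)/(l + 6) = (-5 + l)/(6 + l))
r(R(-1, -2))*68 = ((-5 - 2)/(6 - 2))*68 = (-7/4)*68 = ((¼)*(-7))*68 = -7/4*68 = -119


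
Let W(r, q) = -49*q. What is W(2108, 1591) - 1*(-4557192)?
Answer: 4479233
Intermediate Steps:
W(2108, 1591) - 1*(-4557192) = -49*1591 - 1*(-4557192) = -77959 + 4557192 = 4479233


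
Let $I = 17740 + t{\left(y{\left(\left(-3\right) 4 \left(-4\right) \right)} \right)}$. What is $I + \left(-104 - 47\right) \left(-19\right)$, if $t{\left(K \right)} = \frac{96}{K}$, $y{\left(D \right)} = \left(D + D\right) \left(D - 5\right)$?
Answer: $\frac{886188}{43} \approx 20609.0$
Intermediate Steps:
$y{\left(D \right)} = 2 D \left(-5 + D\right)$
$I = \frac{762821}{43}$ ($I = 17740 + \frac{96}{2 \left(-3\right) 4 \left(-4\right) \left(-5 + \left(-3\right) 4 \left(-4\right)\right)} = 17740 + \frac{96}{2 \left(\left(-12\right) \left(-4\right)\right) \left(-5 - -48\right)} = 17740 + \frac{96}{2 \cdot 48 \left(-5 + 48\right)} = 17740 + \frac{96}{2 \cdot 48 \cdot 43} = 17740 + \frac{96}{4128} = 17740 + 96 \cdot \frac{1}{4128} = 17740 + \frac{1}{43} = \frac{762821}{43} \approx 17740.0$)
$I + \left(-104 - 47\right) \left(-19\right) = \frac{762821}{43} + \left(-104 - 47\right) \left(-19\right) = \frac{762821}{43} - -2869 = \frac{762821}{43} + 2869 = \frac{886188}{43}$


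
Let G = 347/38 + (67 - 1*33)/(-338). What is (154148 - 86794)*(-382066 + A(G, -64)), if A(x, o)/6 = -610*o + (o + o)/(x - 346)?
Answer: -181059296100404/18185 ≈ -9.9565e+9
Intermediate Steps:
G = 57997/6422 (G = 347*(1/38) + (67 - 33)*(-1/338) = 347/38 + 34*(-1/338) = 347/38 - 17/169 = 57997/6422 ≈ 9.0310)
A(x, o) = -3660*o + 12*o/(-346 + x) (A(x, o) = 6*(-610*o + (o + o)/(x - 346)) = 6*(-610*o + (2*o)/(-346 + x)) = 6*(-610*o + 2*o/(-346 + x)) = -3660*o + 12*o/(-346 + x))
(154148 - 86794)*(-382066 + A(G, -64)) = (154148 - 86794)*(-382066 + 12*(-64)*(105531 - 305*57997/6422)/(-346 + 57997/6422)) = 67354*(-382066 + 12*(-64)*(105531 - 17689085/6422)/(-2164015/6422)) = 67354*(-382066 + 12*(-64)*(-6422/2164015)*(660030997/6422)) = 67354*(-382066 + 506903805696/2164015) = 67354*(-319892749294/2164015) = -181059296100404/18185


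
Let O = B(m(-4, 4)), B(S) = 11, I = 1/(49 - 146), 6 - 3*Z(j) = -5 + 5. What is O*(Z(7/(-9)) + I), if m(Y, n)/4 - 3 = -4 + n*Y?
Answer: 2123/97 ≈ 21.887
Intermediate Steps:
Z(j) = 2 (Z(j) = 2 - (-5 + 5)/3 = 2 - ⅓*0 = 2 + 0 = 2)
m(Y, n) = -4 + 4*Y*n (m(Y, n) = 12 + 4*(-4 + n*Y) = 12 + 4*(-4 + Y*n) = 12 + (-16 + 4*Y*n) = -4 + 4*Y*n)
I = -1/97 (I = 1/(-97) = -1/97 ≈ -0.010309)
O = 11
O*(Z(7/(-9)) + I) = 11*(2 - 1/97) = 11*(193/97) = 2123/97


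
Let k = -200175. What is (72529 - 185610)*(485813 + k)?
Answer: -32300230678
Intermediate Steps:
(72529 - 185610)*(485813 + k) = (72529 - 185610)*(485813 - 200175) = -113081*285638 = -32300230678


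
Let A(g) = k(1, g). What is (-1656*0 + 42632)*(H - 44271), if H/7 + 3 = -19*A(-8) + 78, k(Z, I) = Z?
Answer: -1870649528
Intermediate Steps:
A(g) = 1
H = 392 (H = -21 + 7*(-19*1 + 78) = -21 + 7*(-19 + 78) = -21 + 7*59 = -21 + 413 = 392)
(-1656*0 + 42632)*(H - 44271) = (-1656*0 + 42632)*(392 - 44271) = (0 + 42632)*(-43879) = 42632*(-43879) = -1870649528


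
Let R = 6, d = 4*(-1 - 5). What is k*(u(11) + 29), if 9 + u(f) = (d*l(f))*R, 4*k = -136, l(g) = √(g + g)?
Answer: -680 + 4896*√22 ≈ 22284.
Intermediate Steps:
l(g) = √2*√g (l(g) = √(2*g) = √2*√g)
d = -24 (d = 4*(-6) = -24)
k = -34 (k = (¼)*(-136) = -34)
u(f) = -9 - 144*√2*√f (u(f) = -9 - 24*√2*√f*6 = -9 - 144*√2*√f)
k*(u(11) + 29) = -34*((-9 - 144*√2*√11) + 29) = -34*((-9 - 144*√22) + 29) = -34*(20 - 144*√22) = -680 + 4896*√22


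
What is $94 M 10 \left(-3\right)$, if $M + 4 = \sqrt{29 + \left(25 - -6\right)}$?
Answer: $11280 - 5640 \sqrt{15} \approx -10564.0$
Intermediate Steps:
$M = -4 + 2 \sqrt{15}$ ($M = -4 + \sqrt{29 + \left(25 - -6\right)} = -4 + \sqrt{29 + \left(25 + 6\right)} = -4 + \sqrt{29 + 31} = -4 + \sqrt{60} = -4 + 2 \sqrt{15} \approx 3.746$)
$94 M 10 \left(-3\right) = 94 \left(-4 + 2 \sqrt{15}\right) 10 \left(-3\right) = \left(-376 + 188 \sqrt{15}\right) \left(-30\right) = 11280 - 5640 \sqrt{15}$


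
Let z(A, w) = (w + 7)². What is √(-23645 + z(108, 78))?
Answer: 2*I*√4105 ≈ 128.14*I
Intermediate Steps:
z(A, w) = (7 + w)²
√(-23645 + z(108, 78)) = √(-23645 + (7 + 78)²) = √(-23645 + 85²) = √(-23645 + 7225) = √(-16420) = 2*I*√4105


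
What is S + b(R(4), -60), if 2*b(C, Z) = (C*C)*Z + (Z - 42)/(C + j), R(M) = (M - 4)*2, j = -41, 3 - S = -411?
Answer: 17025/41 ≈ 415.24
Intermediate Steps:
S = 414 (S = 3 - 1*(-411) = 3 + 411 = 414)
R(M) = -8 + 2*M (R(M) = (-4 + M)*2 = -8 + 2*M)
b(C, Z) = Z*C**2/2 + (-42 + Z)/(2*(-41 + C)) (b(C, Z) = ((C*C)*Z + (Z - 42)/(C - 41))/2 = (C**2*Z + (-42 + Z)/(-41 + C))/2 = (Z*C**2 + (-42 + Z)/(-41 + C))/2 = Z*C**2/2 + (-42 + Z)/(2*(-41 + C)))
S + b(R(4), -60) = 414 + (-42 - 60 - 60*(-8 + 2*4)**3 - 41*(-60)*(-8 + 2*4)**2)/(2*(-41 + (-8 + 2*4))) = 414 + (-42 - 60 - 60*(-8 + 8)**3 - 41*(-60)*(-8 + 8)**2)/(2*(-41 + (-8 + 8))) = 414 + (-42 - 60 - 60*0**3 - 41*(-60)*0**2)/(2*(-41 + 0)) = 414 + (1/2)*(-42 - 60 - 60*0 - 41*(-60)*0)/(-41) = 414 + (1/2)*(-1/41)*(-42 - 60 + 0 + 0) = 414 + (1/2)*(-1/41)*(-102) = 414 + 51/41 = 17025/41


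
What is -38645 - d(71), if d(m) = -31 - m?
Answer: -38543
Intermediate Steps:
-38645 - d(71) = -38645 - (-31 - 1*71) = -38645 - (-31 - 71) = -38645 - 1*(-102) = -38645 + 102 = -38543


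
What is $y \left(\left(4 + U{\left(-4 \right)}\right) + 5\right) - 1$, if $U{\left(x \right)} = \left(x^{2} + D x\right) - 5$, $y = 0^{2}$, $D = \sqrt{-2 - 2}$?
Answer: $-1$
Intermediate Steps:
$D = 2 i$ ($D = \sqrt{-4} = 2 i \approx 2.0 i$)
$y = 0$
$U{\left(x \right)} = -5 + x^{2} + 2 i x$ ($U{\left(x \right)} = \left(x^{2} + 2 i x\right) - 5 = -5 + x^{2} + 2 i x$)
$y \left(\left(4 + U{\left(-4 \right)}\right) + 5\right) - 1 = 0 \left(\left(4 + \left(-5 + \left(-4\right)^{2} + 2 i \left(-4\right)\right)\right) + 5\right) - 1 = 0 \left(\left(4 - \left(-11 + 8 i\right)\right) + 5\right) - 1 = 0 \left(\left(4 + \left(11 - 8 i\right)\right) + 5\right) - 1 = 0 \left(\left(15 - 8 i\right) + 5\right) - 1 = 0 \left(20 - 8 i\right) - 1 = 0 - 1 = -1$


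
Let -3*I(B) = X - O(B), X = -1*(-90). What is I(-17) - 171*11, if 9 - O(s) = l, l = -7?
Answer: -5717/3 ≈ -1905.7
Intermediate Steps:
O(s) = 16 (O(s) = 9 - 1*(-7) = 9 + 7 = 16)
X = 90
I(B) = -74/3 (I(B) = -(90 - 1*16)/3 = -(90 - 16)/3 = -⅓*74 = -74/3)
I(-17) - 171*11 = -74/3 - 171*11 = -74/3 - 1*1881 = -74/3 - 1881 = -5717/3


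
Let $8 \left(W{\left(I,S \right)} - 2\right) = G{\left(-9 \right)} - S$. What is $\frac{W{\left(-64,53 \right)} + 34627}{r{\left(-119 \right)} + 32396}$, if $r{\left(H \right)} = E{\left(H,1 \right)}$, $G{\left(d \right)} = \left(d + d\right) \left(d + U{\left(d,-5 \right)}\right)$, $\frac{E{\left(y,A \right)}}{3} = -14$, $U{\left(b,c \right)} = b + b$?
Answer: $\frac{277465}{258832} \approx 1.072$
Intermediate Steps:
$U{\left(b,c \right)} = 2 b$
$E{\left(y,A \right)} = -42$ ($E{\left(y,A \right)} = 3 \left(-14\right) = -42$)
$G{\left(d \right)} = 6 d^{2}$ ($G{\left(d \right)} = \left(d + d\right) \left(d + 2 d\right) = 2 d 3 d = 6 d^{2}$)
$W{\left(I,S \right)} = \frac{251}{4} - \frac{S}{8}$ ($W{\left(I,S \right)} = 2 + \frac{6 \left(-9\right)^{2} - S}{8} = 2 + \frac{6 \cdot 81 - S}{8} = 2 + \frac{486 - S}{8} = 2 - \left(- \frac{243}{4} + \frac{S}{8}\right) = \frac{251}{4} - \frac{S}{8}$)
$r{\left(H \right)} = -42$
$\frac{W{\left(-64,53 \right)} + 34627}{r{\left(-119 \right)} + 32396} = \frac{\left(\frac{251}{4} - \frac{53}{8}\right) + 34627}{-42 + 32396} = \frac{\left(\frac{251}{4} - \frac{53}{8}\right) + 34627}{32354} = \left(\frac{449}{8} + 34627\right) \frac{1}{32354} = \frac{277465}{8} \cdot \frac{1}{32354} = \frac{277465}{258832}$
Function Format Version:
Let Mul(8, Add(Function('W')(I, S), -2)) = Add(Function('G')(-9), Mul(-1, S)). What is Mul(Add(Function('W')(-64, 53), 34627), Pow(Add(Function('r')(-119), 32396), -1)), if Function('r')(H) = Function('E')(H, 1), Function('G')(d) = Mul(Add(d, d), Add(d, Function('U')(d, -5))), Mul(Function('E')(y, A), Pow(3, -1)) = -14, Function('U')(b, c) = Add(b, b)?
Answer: Rational(277465, 258832) ≈ 1.0720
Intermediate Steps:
Function('U')(b, c) = Mul(2, b)
Function('E')(y, A) = -42 (Function('E')(y, A) = Mul(3, -14) = -42)
Function('G')(d) = Mul(6, Pow(d, 2)) (Function('G')(d) = Mul(Add(d, d), Add(d, Mul(2, d))) = Mul(Mul(2, d), Mul(3, d)) = Mul(6, Pow(d, 2)))
Function('W')(I, S) = Add(Rational(251, 4), Mul(Rational(-1, 8), S)) (Function('W')(I, S) = Add(2, Mul(Rational(1, 8), Add(Mul(6, Pow(-9, 2)), Mul(-1, S)))) = Add(2, Mul(Rational(1, 8), Add(Mul(6, 81), Mul(-1, S)))) = Add(2, Mul(Rational(1, 8), Add(486, Mul(-1, S)))) = Add(2, Add(Rational(243, 4), Mul(Rational(-1, 8), S))) = Add(Rational(251, 4), Mul(Rational(-1, 8), S)))
Function('r')(H) = -42
Mul(Add(Function('W')(-64, 53), 34627), Pow(Add(Function('r')(-119), 32396), -1)) = Mul(Add(Add(Rational(251, 4), Mul(Rational(-1, 8), 53)), 34627), Pow(Add(-42, 32396), -1)) = Mul(Add(Add(Rational(251, 4), Rational(-53, 8)), 34627), Pow(32354, -1)) = Mul(Add(Rational(449, 8), 34627), Rational(1, 32354)) = Mul(Rational(277465, 8), Rational(1, 32354)) = Rational(277465, 258832)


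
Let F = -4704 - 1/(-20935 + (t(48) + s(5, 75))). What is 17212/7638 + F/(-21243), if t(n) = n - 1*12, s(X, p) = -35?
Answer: 1401055636379/566104324626 ≈ 2.4749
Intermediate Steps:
t(n) = -12 + n (t(n) = n - 12 = -12 + n)
F = -98473535/20934 (F = -4704 - 1/(-20935 + ((-12 + 48) - 35)) = -4704 - 1/(-20935 + (36 - 35)) = -4704 - 1/(-20935 + 1) = -4704 - 1/(-20934) = -4704 - 1*(-1/20934) = -4704 + 1/20934 = -98473535/20934 ≈ -4704.0)
17212/7638 + F/(-21243) = 17212/7638 - 98473535/20934/(-21243) = 17212*(1/7638) - 98473535/20934*(-1/21243) = 8606/3819 + 98473535/444700962 = 1401055636379/566104324626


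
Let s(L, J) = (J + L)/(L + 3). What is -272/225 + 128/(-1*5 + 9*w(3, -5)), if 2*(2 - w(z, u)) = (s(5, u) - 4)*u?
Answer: -49744/17325 ≈ -2.8712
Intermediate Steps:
s(L, J) = (J + L)/(3 + L)
w(z, u) = 2 - u*(-27/8 + u/8)/2 (w(z, u) = 2 - ((u + 5)/(3 + 5) - 4)*u/2 = 2 - ((5 + u)/8 - 4)*u/2 = 2 - ((5/8 + u/8) - 4)*u/2 = 2 - (-27/8 + u/8)*u/2 = 2 - u*(-27/8 + u/8)/2)
-272/225 + 128/(-1*5 + 9*w(3, -5)) = -272/225 + 128/(-1*5 + 9*(2 - 1/16*(-5)² + (27/16)*(-5))) = -272*1/225 + 128/(-5 + 9*(2 - 1/16*25 - 135/16)) = -272/225 + 128/(-5 + 9*(2 - 25/16 - 135/16)) = -272/225 + 128/(-5 + 9*(-8)) = -272/225 + 128/(-5 - 72) = -272/225 + 128/(-77) = -272/225 + 128*(-1/77) = -272/225 - 128/77 = -49744/17325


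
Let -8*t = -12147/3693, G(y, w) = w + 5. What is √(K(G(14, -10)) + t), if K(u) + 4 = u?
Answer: I*√208243346/4924 ≈ 2.9307*I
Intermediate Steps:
G(y, w) = 5 + w
K(u) = -4 + u
t = 4049/9848 (t = -(-12147)/(8*3693) = -⅛*(-4049/1231) = 4049/9848 ≈ 0.41115)
√(K(G(14, -10)) + t) = √((-4 + (5 - 10)) + 4049/9848) = √((-4 - 5) + 4049/9848) = √(-9 + 4049/9848) = √(-84583/9848) = I*√208243346/4924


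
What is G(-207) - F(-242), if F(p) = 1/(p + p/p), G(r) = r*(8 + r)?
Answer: 9927514/241 ≈ 41193.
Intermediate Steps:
F(p) = 1/(1 + p) (F(p) = 1/(p + 1) = 1/(1 + p))
G(-207) - F(-242) = -207*(8 - 207) - 1/(1 - 242) = -207*(-199) - 1/(-241) = 41193 - 1*(-1/241) = 41193 + 1/241 = 9927514/241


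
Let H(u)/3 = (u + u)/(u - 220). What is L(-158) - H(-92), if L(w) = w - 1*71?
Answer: -3000/13 ≈ -230.77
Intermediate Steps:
L(w) = -71 + w (L(w) = w - 71 = -71 + w)
H(u) = 6*u/(-220 + u) (H(u) = 3*((u + u)/(u - 220)) = 3*((2*u)/(-220 + u)) = 3*(2*u/(-220 + u)) = 6*u/(-220 + u))
L(-158) - H(-92) = (-71 - 158) - 6*(-92)/(-220 - 92) = -229 - 6*(-92)/(-312) = -229 - 6*(-92)*(-1)/312 = -229 - 1*23/13 = -229 - 23/13 = -3000/13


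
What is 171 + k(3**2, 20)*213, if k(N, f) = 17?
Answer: 3792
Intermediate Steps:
171 + k(3**2, 20)*213 = 171 + 17*213 = 171 + 3621 = 3792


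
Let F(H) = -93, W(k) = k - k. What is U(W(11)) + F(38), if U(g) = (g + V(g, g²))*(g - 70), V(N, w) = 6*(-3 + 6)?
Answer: -1353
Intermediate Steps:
W(k) = 0
V(N, w) = 18 (V(N, w) = 6*3 = 18)
U(g) = (-70 + g)*(18 + g) (U(g) = (g + 18)*(g - 70) = (18 + g)*(-70 + g) = (-70 + g)*(18 + g))
U(W(11)) + F(38) = (-1260 + 0² - 52*0) - 93 = (-1260 + 0 + 0) - 93 = -1260 - 93 = -1353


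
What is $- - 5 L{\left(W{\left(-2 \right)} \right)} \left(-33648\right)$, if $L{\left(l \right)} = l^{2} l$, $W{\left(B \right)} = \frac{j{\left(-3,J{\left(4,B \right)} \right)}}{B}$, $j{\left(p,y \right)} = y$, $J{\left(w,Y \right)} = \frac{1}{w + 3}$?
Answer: $\frac{21030}{343} \approx 61.312$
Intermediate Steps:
$J{\left(w,Y \right)} = \frac{1}{3 + w}$
$W{\left(B \right)} = \frac{1}{7 B}$ ($W{\left(B \right)} = \frac{1}{\left(3 + 4\right) B} = \frac{1}{7 B}$)
$L{\left(l \right)} = l^{3}$
$- - 5 L{\left(W{\left(-2 \right)} \right)} \left(-33648\right) = - - 5 \left(\frac{1}{7 \left(-2\right)}\right)^{3} \left(-33648\right) = - - 5 \left(\frac{1}{7} \left(- \frac{1}{2}\right)\right)^{3} \left(-33648\right) = - - 5 \left(- \frac{1}{14}\right)^{3} \left(-33648\right) = - \left(-5\right) \left(- \frac{1}{2744}\right) \left(-33648\right) = - \frac{5 \left(-33648\right)}{2744} = \left(-1\right) \left(- \frac{21030}{343}\right) = \frac{21030}{343}$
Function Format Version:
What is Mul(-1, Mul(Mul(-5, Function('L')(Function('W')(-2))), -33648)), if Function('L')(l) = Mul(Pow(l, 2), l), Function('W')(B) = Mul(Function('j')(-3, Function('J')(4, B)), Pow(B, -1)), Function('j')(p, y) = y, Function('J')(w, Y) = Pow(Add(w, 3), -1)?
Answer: Rational(21030, 343) ≈ 61.312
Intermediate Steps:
Function('J')(w, Y) = Pow(Add(3, w), -1)
Function('W')(B) = Mul(Rational(1, 7), Pow(B, -1)) (Function('W')(B) = Mul(Pow(Add(3, 4), -1), Pow(B, -1)) = Mul(Pow(7, -1), Pow(B, -1)) = Mul(Rational(1, 7), Pow(B, -1)))
Function('L')(l) = Pow(l, 3)
Mul(-1, Mul(Mul(-5, Function('L')(Function('W')(-2))), -33648)) = Mul(-1, Mul(Mul(-5, Pow(Mul(Rational(1, 7), Pow(-2, -1)), 3)), -33648)) = Mul(-1, Mul(Mul(-5, Pow(Mul(Rational(1, 7), Rational(-1, 2)), 3)), -33648)) = Mul(-1, Mul(Mul(-5, Pow(Rational(-1, 14), 3)), -33648)) = Mul(-1, Mul(Mul(-5, Rational(-1, 2744)), -33648)) = Mul(-1, Mul(Rational(5, 2744), -33648)) = Mul(-1, Rational(-21030, 343)) = Rational(21030, 343)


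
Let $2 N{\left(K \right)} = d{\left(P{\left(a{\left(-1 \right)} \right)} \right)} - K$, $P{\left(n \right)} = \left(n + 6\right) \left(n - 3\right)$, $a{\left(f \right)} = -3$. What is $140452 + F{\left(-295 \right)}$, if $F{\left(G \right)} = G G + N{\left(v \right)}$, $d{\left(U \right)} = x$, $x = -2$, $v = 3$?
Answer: $\frac{454949}{2} \approx 2.2747 \cdot 10^{5}$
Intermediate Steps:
$P{\left(n \right)} = \left(-3 + n\right) \left(6 + n\right)$ ($P{\left(n \right)} = \left(6 + n\right) \left(-3 + n\right) = \left(-3 + n\right) \left(6 + n\right)$)
$d{\left(U \right)} = -2$
$N{\left(K \right)} = -1 - \frac{K}{2}$ ($N{\left(K \right)} = \frac{-2 - K}{2} = -1 - \frac{K}{2}$)
$F{\left(G \right)} = - \frac{5}{2} + G^{2}$ ($F{\left(G \right)} = G G - \frac{5}{2} = G^{2} - \frac{5}{2} = - \frac{5}{2} + G^{2}$)
$140452 + F{\left(-295 \right)} = 140452 - \left(\frac{5}{2} - \left(-295\right)^{2}\right) = 140452 + \left(- \frac{5}{2} + 87025\right) = 140452 + \frac{174045}{2} = \frac{454949}{2}$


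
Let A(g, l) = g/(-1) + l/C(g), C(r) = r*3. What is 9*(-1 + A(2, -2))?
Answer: -30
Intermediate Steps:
C(r) = 3*r
A(g, l) = -g + l/(3*g) (A(g, l) = g/(-1) + l/((3*g)) = g*(-1) + l*(1/(3*g)) = -g + l/(3*g))
9*(-1 + A(2, -2)) = 9*(-1 + (-1*2 + (1/3)*(-2)/2)) = 9*(-1 + (-2 + (1/3)*(-2)*(1/2))) = 9*(-1 + (-2 - 1/3)) = 9*(-1 - 7/3) = 9*(-10/3) = -30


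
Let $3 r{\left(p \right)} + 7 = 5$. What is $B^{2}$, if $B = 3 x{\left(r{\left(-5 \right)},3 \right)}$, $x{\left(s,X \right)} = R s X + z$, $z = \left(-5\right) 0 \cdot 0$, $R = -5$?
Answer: $900$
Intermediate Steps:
$r{\left(p \right)} = - \frac{2}{3}$ ($r{\left(p \right)} = - \frac{7}{3} + \frac{1}{3} \cdot 5 = - \frac{7}{3} + \frac{5}{3} = - \frac{2}{3}$)
$z = 0$ ($z = 0 \cdot 0 = 0$)
$x{\left(s,X \right)} = - 5 X s$ ($x{\left(s,X \right)} = - 5 s X + 0 = - 5 X s + 0 = - 5 X s$)
$B = 30$ ($B = 3 \left(\left(-5\right) 3 \left(- \frac{2}{3}\right)\right) = 3 \cdot 10 = 30$)
$B^{2} = 30^{2} = 900$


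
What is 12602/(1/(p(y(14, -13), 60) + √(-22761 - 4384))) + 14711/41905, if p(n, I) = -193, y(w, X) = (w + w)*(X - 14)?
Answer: -101920739619/41905 + 12602*I*√27145 ≈ -2.4322e+6 + 2.0763e+6*I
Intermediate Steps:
y(w, X) = 2*w*(-14 + X) (y(w, X) = (2*w)*(-14 + X) = 2*w*(-14 + X))
12602/(1/(p(y(14, -13), 60) + √(-22761 - 4384))) + 14711/41905 = 12602/(1/(-193 + √(-22761 - 4384))) + 14711/41905 = 12602/(1/(-193 + √(-27145))) + 14711*(1/41905) = 12602/(1/(-193 + I*√27145)) + 14711/41905 = 12602*(-193 + I*√27145) + 14711/41905 = (-2432186 + 12602*I*√27145) + 14711/41905 = -101920739619/41905 + 12602*I*√27145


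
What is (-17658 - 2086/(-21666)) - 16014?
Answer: -364767733/10833 ≈ -33672.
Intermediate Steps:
(-17658 - 2086/(-21666)) - 16014 = (-17658 - 2086*(-1/21666)) - 16014 = (-17658 + 1043/10833) - 16014 = -191288071/10833 - 16014 = -364767733/10833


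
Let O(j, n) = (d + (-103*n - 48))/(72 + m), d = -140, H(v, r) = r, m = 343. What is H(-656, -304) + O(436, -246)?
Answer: -20202/83 ≈ -243.40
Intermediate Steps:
O(j, n) = -188/415 - 103*n/415 (O(j, n) = (-140 + (-103*n - 48))/(72 + 343) = (-140 + (-48 - 103*n))/415 = (-188 - 103*n)*(1/415) = -188/415 - 103*n/415)
H(-656, -304) + O(436, -246) = -304 + (-188/415 - 103/415*(-246)) = -304 + (-188/415 + 25338/415) = -304 + 5030/83 = -20202/83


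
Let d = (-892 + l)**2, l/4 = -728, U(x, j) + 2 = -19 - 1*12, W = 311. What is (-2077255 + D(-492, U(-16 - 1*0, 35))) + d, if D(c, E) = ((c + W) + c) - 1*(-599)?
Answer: 12393087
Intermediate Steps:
U(x, j) = -33 (U(x, j) = -2 + (-19 - 1*12) = -2 + (-19 - 12) = -2 - 31 = -33)
l = -2912 (l = 4*(-728) = -2912)
D(c, E) = 910 + 2*c (D(c, E) = ((c + 311) + c) - 1*(-599) = ((311 + c) + c) + 599 = (311 + 2*c) + 599 = 910 + 2*c)
d = 14470416 (d = (-892 - 2912)**2 = (-3804)**2 = 14470416)
(-2077255 + D(-492, U(-16 - 1*0, 35))) + d = (-2077255 + (910 + 2*(-492))) + 14470416 = (-2077255 + (910 - 984)) + 14470416 = (-2077255 - 74) + 14470416 = -2077329 + 14470416 = 12393087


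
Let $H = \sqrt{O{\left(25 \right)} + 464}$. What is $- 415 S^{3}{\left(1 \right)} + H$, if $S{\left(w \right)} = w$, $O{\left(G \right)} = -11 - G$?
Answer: $-415 + 2 \sqrt{107} \approx -394.31$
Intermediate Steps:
$H = 2 \sqrt{107}$ ($H = \sqrt{\left(-11 - 25\right) + 464} = \sqrt{-36 + 464} = \sqrt{428} = 2 \sqrt{107} \approx 20.688$)
$- 415 S^{3}{\left(1 \right)} + H = - 415 \cdot 1^{3} + 2 \sqrt{107} = \left(-415\right) 1 + 2 \sqrt{107} = -415 + 2 \sqrt{107}$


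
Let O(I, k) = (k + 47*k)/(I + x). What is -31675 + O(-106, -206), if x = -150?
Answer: -253091/8 ≈ -31636.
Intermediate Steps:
O(I, k) = 48*k/(-150 + I) (O(I, k) = (k + 47*k)/(I - 150) = (48*k)/(-150 + I) = 48*k/(-150 + I))
-31675 + O(-106, -206) = -31675 + 48*(-206)/(-150 - 106) = -31675 + 48*(-206)/(-256) = -31675 + 48*(-206)*(-1/256) = -31675 + 309/8 = -253091/8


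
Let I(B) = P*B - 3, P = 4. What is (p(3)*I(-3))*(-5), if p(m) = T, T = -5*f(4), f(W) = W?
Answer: -1500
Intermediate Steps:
I(B) = -3 + 4*B (I(B) = 4*B - 3 = -3 + 4*B)
T = -20 (T = -5*4 = -20)
p(m) = -20
(p(3)*I(-3))*(-5) = -20*(-3 + 4*(-3))*(-5) = -20*(-3 - 12)*(-5) = -20*(-15)*(-5) = 300*(-5) = -1500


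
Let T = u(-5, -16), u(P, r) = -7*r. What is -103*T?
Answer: -11536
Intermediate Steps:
T = 112 (T = -7*(-16) = 112)
-103*T = -103*112 = -11536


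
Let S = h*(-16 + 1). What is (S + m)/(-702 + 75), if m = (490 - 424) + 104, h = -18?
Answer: -40/57 ≈ -0.70175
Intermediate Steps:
S = 270 (S = -18*(-16 + 1) = -18*(-15) = 270)
m = 170 (m = 66 + 104 = 170)
(S + m)/(-702 + 75) = (270 + 170)/(-702 + 75) = 440/(-627) = -1/627*440 = -40/57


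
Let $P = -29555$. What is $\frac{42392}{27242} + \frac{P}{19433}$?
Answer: $\frac{9333213}{264696893} \approx 0.03526$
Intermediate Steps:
$\frac{42392}{27242} + \frac{P}{19433} = \frac{42392}{27242} - \frac{29555}{19433} = 42392 \cdot \frac{1}{27242} - \frac{29555}{19433} = \frac{21196}{13621} - \frac{29555}{19433} = \frac{9333213}{264696893}$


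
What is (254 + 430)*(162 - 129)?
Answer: 22572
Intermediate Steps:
(254 + 430)*(162 - 129) = 684*33 = 22572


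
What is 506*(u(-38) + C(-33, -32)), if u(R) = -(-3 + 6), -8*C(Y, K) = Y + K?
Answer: 10373/4 ≈ 2593.3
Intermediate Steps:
C(Y, K) = -K/8 - Y/8 (C(Y, K) = -(Y + K)/8 = -(K + Y)/8 = -K/8 - Y/8)
u(R) = -3 (u(R) = -1*3 = -3)
506*(u(-38) + C(-33, -32)) = 506*(-3 + (-1/8*(-32) - 1/8*(-33))) = 506*(-3 + (4 + 33/8)) = 506*(-3 + 65/8) = 506*(41/8) = 10373/4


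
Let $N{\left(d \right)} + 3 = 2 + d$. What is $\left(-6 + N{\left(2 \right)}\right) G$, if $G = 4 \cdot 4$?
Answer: $-80$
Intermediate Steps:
$G = 16$
$N{\left(d \right)} = -1 + d$ ($N{\left(d \right)} = -3 + \left(2 + d\right) = -1 + d$)
$\left(-6 + N{\left(2 \right)}\right) G = \left(-6 + \left(-1 + 2\right)\right) 16 = \left(-6 + 1\right) 16 = \left(-5\right) 16 = -80$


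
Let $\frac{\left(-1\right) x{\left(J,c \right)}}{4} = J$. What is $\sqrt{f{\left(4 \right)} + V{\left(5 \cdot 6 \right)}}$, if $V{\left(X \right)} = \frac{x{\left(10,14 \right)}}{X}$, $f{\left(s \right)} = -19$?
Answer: $\frac{i \sqrt{183}}{3} \approx 4.5092 i$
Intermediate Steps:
$x{\left(J,c \right)} = - 4 J$
$V{\left(X \right)} = - \frac{40}{X}$ ($V{\left(X \right)} = \frac{\left(-4\right) 10}{X} = - \frac{40}{X}$)
$\sqrt{f{\left(4 \right)} + V{\left(5 \cdot 6 \right)}} = \sqrt{-19 - \frac{40}{5 \cdot 6}} = \sqrt{-19 - \frac{40}{30}} = \sqrt{-19 - \frac{4}{3}} = \sqrt{- \frac{61}{3}} = \frac{i \sqrt{183}}{3}$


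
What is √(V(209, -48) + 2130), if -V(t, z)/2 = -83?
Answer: 2*√574 ≈ 47.917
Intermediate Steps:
V(t, z) = 166 (V(t, z) = -2*(-83) = 166)
√(V(209, -48) + 2130) = √(166 + 2130) = √2296 = 2*√574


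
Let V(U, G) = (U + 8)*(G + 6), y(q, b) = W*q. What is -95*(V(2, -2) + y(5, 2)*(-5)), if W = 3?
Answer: 3325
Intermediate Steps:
y(q, b) = 3*q
V(U, G) = (6 + G)*(8 + U) (V(U, G) = (8 + U)*(6 + G) = (6 + G)*(8 + U))
-95*(V(2, -2) + y(5, 2)*(-5)) = -95*((48 + 6*2 + 8*(-2) - 2*2) + (3*5)*(-5)) = -95*((48 + 12 - 16 - 4) + 15*(-5)) = -95*(40 - 75) = -95*(-35) = 3325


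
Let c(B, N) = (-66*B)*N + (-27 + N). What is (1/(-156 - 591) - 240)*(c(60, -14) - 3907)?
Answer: -3077179084/249 ≈ -1.2358e+7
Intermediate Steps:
c(B, N) = -27 + N - 66*B*N (c(B, N) = -66*B*N + (-27 + N) = -27 + N - 66*B*N)
(1/(-156 - 591) - 240)*(c(60, -14) - 3907) = (1/(-156 - 591) - 240)*((-27 - 14 - 66*60*(-14)) - 3907) = (1/(-747) - 240)*((-27 - 14 + 55440) - 3907) = (-1/747 - 240)*(55399 - 3907) = -179281/747*51492 = -3077179084/249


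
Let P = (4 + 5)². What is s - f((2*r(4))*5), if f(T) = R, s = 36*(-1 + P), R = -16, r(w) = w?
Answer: 2896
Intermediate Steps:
P = 81 (P = 9² = 81)
s = 2880 (s = 36*(-1 + 81) = 36*80 = 2880)
f(T) = -16
s - f((2*r(4))*5) = 2880 - 1*(-16) = 2880 + 16 = 2896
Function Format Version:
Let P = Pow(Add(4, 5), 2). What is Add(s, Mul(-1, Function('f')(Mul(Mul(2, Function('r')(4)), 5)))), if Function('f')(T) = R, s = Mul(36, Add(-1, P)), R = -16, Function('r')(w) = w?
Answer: 2896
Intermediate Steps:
P = 81 (P = Pow(9, 2) = 81)
s = 2880 (s = Mul(36, Add(-1, 81)) = Mul(36, 80) = 2880)
Function('f')(T) = -16
Add(s, Mul(-1, Function('f')(Mul(Mul(2, Function('r')(4)), 5)))) = Add(2880, Mul(-1, -16)) = Add(2880, 16) = 2896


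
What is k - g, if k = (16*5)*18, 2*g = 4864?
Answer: -992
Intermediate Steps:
g = 2432 (g = (½)*4864 = 2432)
k = 1440 (k = 80*18 = 1440)
k - g = 1440 - 1*2432 = 1440 - 2432 = -992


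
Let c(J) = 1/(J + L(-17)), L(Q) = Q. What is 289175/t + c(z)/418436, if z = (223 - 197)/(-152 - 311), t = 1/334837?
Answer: 319952395637842806237/3304389092 ≈ 9.6826e+10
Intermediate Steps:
t = 1/334837 ≈ 2.9865e-6
z = -26/463 (z = 26/(-463) = 26*(-1/463) = -26/463 ≈ -0.056156)
c(J) = 1/(-17 + J) (c(J) = 1/(J - 17) = 1/(-17 + J))
289175/t + c(z)/418436 = 289175/(1/334837) + 1/(-17 - 26/463*418436) = 289175*334837 + (1/418436)/(-7897/463) = 96826489475 - 463/7897*1/418436 = 96826489475 - 463/3304389092 = 319952395637842806237/3304389092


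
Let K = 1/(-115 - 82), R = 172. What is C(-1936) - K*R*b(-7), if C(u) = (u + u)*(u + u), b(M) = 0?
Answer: 14992384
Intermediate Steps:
K = -1/197 (K = 1/(-197) = -1/197 ≈ -0.0050761)
C(u) = 4*u² (C(u) = (2*u)*(2*u) = 4*u²)
C(-1936) - K*R*b(-7) = 4*(-1936)² - (-1/197*172)*0 = 4*3748096 - (-172)*0/197 = 14992384 - 1*0 = 14992384 + 0 = 14992384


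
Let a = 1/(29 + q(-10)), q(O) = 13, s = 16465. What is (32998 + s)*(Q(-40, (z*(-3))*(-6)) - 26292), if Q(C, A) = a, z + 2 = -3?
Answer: -54620160769/42 ≈ -1.3005e+9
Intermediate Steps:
z = -5 (z = -2 - 3 = -5)
a = 1/42 (a = 1/(29 + 13) = 1/42 ≈ 0.023810)
Q(C, A) = 1/42
(32998 + s)*(Q(-40, (z*(-3))*(-6)) - 26292) = (32998 + 16465)*(1/42 - 26292) = 49463*(-1104263/42) = -54620160769/42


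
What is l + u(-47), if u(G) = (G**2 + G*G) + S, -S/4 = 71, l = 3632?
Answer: 7766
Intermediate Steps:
S = -284 (S = -4*71 = -284)
u(G) = -284 + 2*G**2 (u(G) = (G**2 + G*G) - 284 = (G**2 + G**2) - 284 = 2*G**2 - 284 = -284 + 2*G**2)
l + u(-47) = 3632 + (-284 + 2*(-47)**2) = 3632 + (-284 + 2*2209) = 3632 + (-284 + 4418) = 3632 + 4134 = 7766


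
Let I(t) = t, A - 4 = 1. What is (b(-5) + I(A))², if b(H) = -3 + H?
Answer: 9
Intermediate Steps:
A = 5 (A = 4 + 1 = 5)
(b(-5) + I(A))² = ((-3 - 5) + 5)² = (-8 + 5)² = (-3)² = 9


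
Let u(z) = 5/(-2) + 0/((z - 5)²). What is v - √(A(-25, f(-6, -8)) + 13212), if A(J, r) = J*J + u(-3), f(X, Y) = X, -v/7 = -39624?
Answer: 277368 - √55338/2 ≈ 2.7725e+5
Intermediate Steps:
v = 277368 (v = -7*(-39624) = 277368)
u(z) = -5/2 (u(z) = 5*(-½) + 0/((-5 + z)²) = -5/2 + 0/(-5 + z)² = -5/2 + 0 = -5/2)
A(J, r) = -5/2 + J² (A(J, r) = J*J - 5/2 = J² - 5/2 = -5/2 + J²)
v - √(A(-25, f(-6, -8)) + 13212) = 277368 - √((-5/2 + (-25)²) + 13212) = 277368 - √((-5/2 + 625) + 13212) = 277368 - √(1245/2 + 13212) = 277368 - √(27669/2) = 277368 - √55338/2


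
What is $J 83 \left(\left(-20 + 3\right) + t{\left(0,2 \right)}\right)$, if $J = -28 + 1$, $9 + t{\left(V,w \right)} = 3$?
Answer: $51543$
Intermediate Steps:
$t{\left(V,w \right)} = -6$ ($t{\left(V,w \right)} = -9 + 3 = -6$)
$J = -27$
$J 83 \left(\left(-20 + 3\right) + t{\left(0,2 \right)}\right) = \left(-27\right) 83 \left(\left(-20 + 3\right) - 6\right) = - 2241 \left(-17 - 6\right) = \left(-2241\right) \left(-23\right) = 51543$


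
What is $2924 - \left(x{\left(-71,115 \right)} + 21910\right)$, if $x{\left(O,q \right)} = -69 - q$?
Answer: $-18802$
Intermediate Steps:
$2924 - \left(x{\left(-71,115 \right)} + 21910\right) = 2924 - \left(\left(-69 - 115\right) + 21910\right) = 2924 - \left(-184 + 21910\right) = 2924 - 21726 = -18802$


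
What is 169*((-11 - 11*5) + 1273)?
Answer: 203983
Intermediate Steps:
169*((-11 - 11*5) + 1273) = 169*((-11 - 55) + 1273) = 169*(-66 + 1273) = 169*1207 = 203983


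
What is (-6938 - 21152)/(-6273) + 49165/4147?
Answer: 424901275/26014131 ≈ 16.333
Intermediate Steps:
(-6938 - 21152)/(-6273) + 49165/4147 = -28090*(-1/6273) + 49165*(1/4147) = 28090/6273 + 49165/4147 = 424901275/26014131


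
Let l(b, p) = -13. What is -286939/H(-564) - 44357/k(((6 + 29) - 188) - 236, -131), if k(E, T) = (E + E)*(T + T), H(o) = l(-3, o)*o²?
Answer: -31234674383/210728102832 ≈ -0.14822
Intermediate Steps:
H(o) = -13*o²
k(E, T) = 4*E*T (k(E, T) = (2*E)*(2*T) = 4*E*T)
-286939/H(-564) - 44357/k(((6 + 29) - 188) - 236, -131) = -286939/((-13*(-564)²)) - 44357*(-1/(524*(((6 + 29) - 188) - 236))) = -286939/((-13*318096)) - 44357*(-1/(524*((35 - 188) - 236))) = -286939/(-4135248) - 44357*(-1/(524*(-153 - 236))) = -286939*(-1/4135248) - 44357/(4*(-389)*(-131)) = 286939/4135248 - 44357/203836 = -31234674383/210728102832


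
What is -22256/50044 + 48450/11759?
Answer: 540730874/147116849 ≈ 3.6755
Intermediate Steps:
-22256/50044 + 48450/11759 = -22256*1/50044 + 48450*(1/11759) = -5564/12511 + 48450/11759 = 540730874/147116849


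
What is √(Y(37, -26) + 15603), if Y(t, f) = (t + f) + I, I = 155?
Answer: √15769 ≈ 125.57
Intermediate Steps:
Y(t, f) = 155 + f + t (Y(t, f) = (t + f) + 155 = (f + t) + 155 = 155 + f + t)
√(Y(37, -26) + 15603) = √((155 - 26 + 37) + 15603) = √(166 + 15603) = √15769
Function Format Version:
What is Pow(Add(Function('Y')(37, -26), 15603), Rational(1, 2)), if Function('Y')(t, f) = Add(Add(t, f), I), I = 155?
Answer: Pow(15769, Rational(1, 2)) ≈ 125.57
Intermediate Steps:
Function('Y')(t, f) = Add(155, f, t) (Function('Y')(t, f) = Add(Add(t, f), 155) = Add(Add(f, t), 155) = Add(155, f, t))
Pow(Add(Function('Y')(37, -26), 15603), Rational(1, 2)) = Pow(Add(Add(155, -26, 37), 15603), Rational(1, 2)) = Pow(Add(166, 15603), Rational(1, 2)) = Pow(15769, Rational(1, 2))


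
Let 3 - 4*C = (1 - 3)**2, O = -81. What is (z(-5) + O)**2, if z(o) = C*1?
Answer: 105625/16 ≈ 6601.6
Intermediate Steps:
C = -1/4 (C = 3/4 - (1 - 3)**2/4 = 3/4 - 1/4*(-2)**2 = 3/4 - 1/4*4 = 3/4 - 1 = -1/4 ≈ -0.25000)
z(o) = -1/4 (z(o) = -1/4*1 = -1/4)
(z(-5) + O)**2 = (-1/4 - 81)**2 = (-325/4)**2 = 105625/16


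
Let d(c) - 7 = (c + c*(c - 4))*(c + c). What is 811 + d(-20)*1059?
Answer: -19477376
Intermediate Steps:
d(c) = 7 + 2*c*(c + c*(-4 + c)) (d(c) = 7 + (c + c*(c - 4))*(c + c) = 7 + (c + c*(-4 + c))*(2*c) = 7 + 2*c*(c + c*(-4 + c)))
811 + d(-20)*1059 = 811 + (7 - 6*(-20)² + 2*(-20)³)*1059 = 811 + (7 - 6*400 + 2*(-8000))*1059 = 811 + (7 - 2400 - 16000)*1059 = 811 - 18393*1059 = 811 - 19478187 = -19477376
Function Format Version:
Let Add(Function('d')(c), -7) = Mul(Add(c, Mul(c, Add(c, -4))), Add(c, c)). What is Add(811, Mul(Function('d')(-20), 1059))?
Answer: -19477376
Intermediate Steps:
Function('d')(c) = Add(7, Mul(2, c, Add(c, Mul(c, Add(-4, c))))) (Function('d')(c) = Add(7, Mul(Add(c, Mul(c, Add(c, -4))), Add(c, c))) = Add(7, Mul(Add(c, Mul(c, Add(-4, c))), Mul(2, c))) = Add(7, Mul(2, c, Add(c, Mul(c, Add(-4, c))))))
Add(811, Mul(Function('d')(-20), 1059)) = Add(811, Mul(Add(7, Mul(-6, Pow(-20, 2)), Mul(2, Pow(-20, 3))), 1059)) = Add(811, Mul(Add(7, Mul(-6, 400), Mul(2, -8000)), 1059)) = Add(811, Mul(Add(7, -2400, -16000), 1059)) = Add(811, Mul(-18393, 1059)) = Add(811, -19478187) = -19477376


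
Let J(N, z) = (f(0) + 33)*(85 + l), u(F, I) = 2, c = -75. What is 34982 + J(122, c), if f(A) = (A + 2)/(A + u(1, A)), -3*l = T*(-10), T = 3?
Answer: 38212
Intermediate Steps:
l = 10 (l = -(-10) = -⅓*(-30) = 10)
f(A) = 1 (f(A) = (A + 2)/(A + 2) = (2 + A)/(2 + A) = 1)
J(N, z) = 3230 (J(N, z) = (1 + 33)*(85 + 10) = 34*95 = 3230)
34982 + J(122, c) = 34982 + 3230 = 38212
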